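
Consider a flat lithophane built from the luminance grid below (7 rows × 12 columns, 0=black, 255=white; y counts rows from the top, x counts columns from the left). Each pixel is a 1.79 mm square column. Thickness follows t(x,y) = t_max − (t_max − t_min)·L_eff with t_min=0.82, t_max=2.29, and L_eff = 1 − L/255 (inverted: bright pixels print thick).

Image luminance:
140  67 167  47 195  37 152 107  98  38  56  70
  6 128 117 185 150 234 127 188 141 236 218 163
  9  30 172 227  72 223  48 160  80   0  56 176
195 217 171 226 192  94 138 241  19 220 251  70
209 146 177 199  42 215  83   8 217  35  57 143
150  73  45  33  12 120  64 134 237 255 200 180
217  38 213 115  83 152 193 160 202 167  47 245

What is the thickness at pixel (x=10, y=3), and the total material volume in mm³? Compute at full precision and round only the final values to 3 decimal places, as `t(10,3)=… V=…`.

t(10,3)=2.267 V=427.940

span = t_max - t_min = 2.29 - 0.82 = 1.470
L(10,3) = 251, L_eff = 1 - 251/255 = 0.015686 (inverted)
t(10,3) = 2.29 - 1.470·0.015686 = 2.267
Σt over all 7·12 pixels = 133.56
V = pitch²·Σt = 1.79²·133.56 = 427.940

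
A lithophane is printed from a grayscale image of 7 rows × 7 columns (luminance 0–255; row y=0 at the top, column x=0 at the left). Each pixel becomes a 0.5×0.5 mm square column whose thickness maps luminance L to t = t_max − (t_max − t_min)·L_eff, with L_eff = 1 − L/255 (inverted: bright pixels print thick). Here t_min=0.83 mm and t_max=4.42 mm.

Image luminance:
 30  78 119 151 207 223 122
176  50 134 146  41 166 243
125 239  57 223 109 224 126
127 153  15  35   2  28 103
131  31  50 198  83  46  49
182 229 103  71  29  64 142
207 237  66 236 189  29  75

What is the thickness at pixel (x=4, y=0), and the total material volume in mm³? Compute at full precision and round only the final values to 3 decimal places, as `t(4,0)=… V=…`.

t(4,0)=3.744 V=30.930

span = t_max - t_min = 4.42 - 0.83 = 3.590
L(4,0) = 207, L_eff = 1 - 207/255 = 0.188235 (inverted)
t(4,0) = 4.42 - 3.590·0.188235 = 3.744
Σt over all 7·7 pixels = 92789/750 ≈ 123.7186667
V = pitch²·Σt = 0.5²·92789/750 = 30.930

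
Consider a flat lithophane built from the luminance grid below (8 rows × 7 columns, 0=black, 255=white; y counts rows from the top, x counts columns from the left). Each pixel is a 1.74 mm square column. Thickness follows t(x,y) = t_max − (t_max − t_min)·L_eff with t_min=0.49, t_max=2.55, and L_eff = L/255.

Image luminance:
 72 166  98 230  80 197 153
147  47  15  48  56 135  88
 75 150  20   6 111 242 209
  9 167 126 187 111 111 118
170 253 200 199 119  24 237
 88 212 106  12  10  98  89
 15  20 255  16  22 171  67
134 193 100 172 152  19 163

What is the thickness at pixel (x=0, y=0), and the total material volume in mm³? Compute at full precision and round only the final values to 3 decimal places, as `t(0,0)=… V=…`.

t(0,0)=1.968 V=273.607

span = t_max - t_min = 2.55 - 0.49 = 2.060
L(0,0) = 72, L_eff = 72/255 = 0.282353
t(0,0) = 2.55 - 2.060·0.282353 = 1.968
Σt over all 8·7 pixels = 115223/1275 ≈ 90.3709804
V = pitch²·Σt = 1.74²·115223/1275 = 273.607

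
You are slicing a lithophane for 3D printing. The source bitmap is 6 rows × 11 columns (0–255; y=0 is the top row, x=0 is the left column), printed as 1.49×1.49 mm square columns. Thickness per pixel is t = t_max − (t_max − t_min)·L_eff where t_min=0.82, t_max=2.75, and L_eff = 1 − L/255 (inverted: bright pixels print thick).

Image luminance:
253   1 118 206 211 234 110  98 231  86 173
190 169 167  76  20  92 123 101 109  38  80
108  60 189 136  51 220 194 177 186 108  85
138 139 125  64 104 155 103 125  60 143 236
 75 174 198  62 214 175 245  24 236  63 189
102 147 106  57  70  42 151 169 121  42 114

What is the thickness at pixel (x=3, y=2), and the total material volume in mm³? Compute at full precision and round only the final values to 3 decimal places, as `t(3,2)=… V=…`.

span = t_max - t_min = 2.75 - 0.82 = 1.930
L(3,2) = 136, L_eff = 1 - 136/255 = 0.466667 (inverted)
t(3,2) = 2.75 - 1.930·0.466667 = 1.849
Σt over all 6·11 pixels = 118.968
V = pitch²·Σt = 1.49²·118.968 = 264.121

t(3,2)=1.849 V=264.121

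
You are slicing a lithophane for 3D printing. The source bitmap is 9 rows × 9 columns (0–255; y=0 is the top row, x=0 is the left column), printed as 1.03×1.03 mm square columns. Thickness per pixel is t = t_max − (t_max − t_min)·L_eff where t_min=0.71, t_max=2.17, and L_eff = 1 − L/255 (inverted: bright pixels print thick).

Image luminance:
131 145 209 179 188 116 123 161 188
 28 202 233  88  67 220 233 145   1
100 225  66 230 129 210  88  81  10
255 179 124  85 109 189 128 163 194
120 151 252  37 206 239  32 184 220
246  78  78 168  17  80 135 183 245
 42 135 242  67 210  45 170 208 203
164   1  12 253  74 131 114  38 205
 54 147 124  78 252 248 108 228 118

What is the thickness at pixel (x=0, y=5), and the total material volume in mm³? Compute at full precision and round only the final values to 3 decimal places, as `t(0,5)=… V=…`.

span = t_max - t_min = 2.17 - 0.71 = 1.460
L(0,5) = 246, L_eff = 1 - 246/255 = 0.035294 (inverted)
t(0,5) = 2.17 - 1.460·0.035294 = 2.118
Σt over all 9·9 pixels = 3154849/25500 ≈ 123.7195686
V = pitch²·Σt = 1.03²·3154849/25500 = 131.254

t(0,5)=2.118 V=131.254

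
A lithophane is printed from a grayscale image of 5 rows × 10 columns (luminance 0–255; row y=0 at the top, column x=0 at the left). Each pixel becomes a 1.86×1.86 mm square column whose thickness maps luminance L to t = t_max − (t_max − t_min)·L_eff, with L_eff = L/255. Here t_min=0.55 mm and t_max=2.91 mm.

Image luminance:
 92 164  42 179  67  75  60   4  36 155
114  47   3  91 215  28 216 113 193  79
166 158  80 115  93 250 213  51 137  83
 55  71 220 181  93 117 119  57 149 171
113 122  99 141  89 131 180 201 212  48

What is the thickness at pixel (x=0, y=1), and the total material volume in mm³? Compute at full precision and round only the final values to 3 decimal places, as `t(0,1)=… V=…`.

span = t_max - t_min = 2.91 - 0.55 = 2.360
L(0,1) = 114, L_eff = 114/255 = 0.447059
t(0,1) = 2.91 - 2.360·0.447059 = 1.855
Σt over all 5·10 pixels = 1160341/12750 ≈ 91.0071373
V = pitch²·Σt = 1.86²·1160341/12750 = 314.848

t(0,1)=1.855 V=314.848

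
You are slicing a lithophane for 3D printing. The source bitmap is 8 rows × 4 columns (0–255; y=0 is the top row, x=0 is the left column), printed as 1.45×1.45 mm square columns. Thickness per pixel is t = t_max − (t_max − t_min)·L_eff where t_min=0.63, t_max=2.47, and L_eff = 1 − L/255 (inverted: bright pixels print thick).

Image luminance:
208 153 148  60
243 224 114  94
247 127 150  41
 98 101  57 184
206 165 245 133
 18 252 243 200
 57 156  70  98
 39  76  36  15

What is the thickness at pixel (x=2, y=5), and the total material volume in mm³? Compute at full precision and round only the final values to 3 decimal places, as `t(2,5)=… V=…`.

t(2,5)=2.383 V=106.984

span = t_max - t_min = 2.47 - 0.63 = 1.840
L(2,5) = 243, L_eff = 1 - 243/255 = 0.047059 (inverted)
t(2,5) = 2.47 - 1.840·0.047059 = 2.383
Σt over all 8·4 pixels = 324388/6375 ≈ 50.8843922
V = pitch²·Σt = 1.45²·324388/6375 = 106.984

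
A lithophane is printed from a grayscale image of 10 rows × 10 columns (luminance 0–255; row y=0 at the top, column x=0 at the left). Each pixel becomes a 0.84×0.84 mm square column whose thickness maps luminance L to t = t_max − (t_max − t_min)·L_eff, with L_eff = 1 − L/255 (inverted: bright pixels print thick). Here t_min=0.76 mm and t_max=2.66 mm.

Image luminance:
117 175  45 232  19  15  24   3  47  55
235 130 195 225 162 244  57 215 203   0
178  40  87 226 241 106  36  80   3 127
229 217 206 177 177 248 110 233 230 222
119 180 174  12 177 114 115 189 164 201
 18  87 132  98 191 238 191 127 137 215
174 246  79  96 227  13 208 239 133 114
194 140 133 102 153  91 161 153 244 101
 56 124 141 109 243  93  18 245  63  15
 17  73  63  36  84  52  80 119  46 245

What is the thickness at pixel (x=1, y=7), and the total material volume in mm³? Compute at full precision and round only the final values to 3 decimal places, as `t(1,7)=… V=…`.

span = t_max - t_min = 2.66 - 0.76 = 1.900
L(1,7) = 140, L_eff = 1 - 140/255 = 0.450980 (inverted)
t(1,7) = 2.66 - 1.900·0.450980 = 1.803
Σt over all 10·10 pixels = 447887/2550 ≈ 175.6419608
V = pitch²·Σt = 0.84²·447887/2550 = 123.933

t(1,7)=1.803 V=123.933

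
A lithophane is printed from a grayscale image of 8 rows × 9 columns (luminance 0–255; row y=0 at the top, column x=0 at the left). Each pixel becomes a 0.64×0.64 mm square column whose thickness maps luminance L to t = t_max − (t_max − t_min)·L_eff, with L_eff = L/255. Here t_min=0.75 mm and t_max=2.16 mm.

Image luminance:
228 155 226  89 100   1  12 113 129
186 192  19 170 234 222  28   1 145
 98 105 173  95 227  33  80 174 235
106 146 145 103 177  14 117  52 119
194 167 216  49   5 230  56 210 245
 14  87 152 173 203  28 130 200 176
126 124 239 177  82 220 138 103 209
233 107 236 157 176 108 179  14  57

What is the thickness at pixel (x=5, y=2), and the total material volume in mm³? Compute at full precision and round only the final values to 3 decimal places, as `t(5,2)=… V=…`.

span = t_max - t_min = 2.16 - 0.75 = 1.410
L(5,2) = 33, L_eff = 33/255 = 0.129412
t(5,2) = 2.16 - 1.410·0.129412 = 1.978
Σt over all 8·9 pixels = 867477/8500 ≈ 102.0561176
V = pitch²·Σt = 0.64²·867477/8500 = 41.802

t(5,2)=1.978 V=41.802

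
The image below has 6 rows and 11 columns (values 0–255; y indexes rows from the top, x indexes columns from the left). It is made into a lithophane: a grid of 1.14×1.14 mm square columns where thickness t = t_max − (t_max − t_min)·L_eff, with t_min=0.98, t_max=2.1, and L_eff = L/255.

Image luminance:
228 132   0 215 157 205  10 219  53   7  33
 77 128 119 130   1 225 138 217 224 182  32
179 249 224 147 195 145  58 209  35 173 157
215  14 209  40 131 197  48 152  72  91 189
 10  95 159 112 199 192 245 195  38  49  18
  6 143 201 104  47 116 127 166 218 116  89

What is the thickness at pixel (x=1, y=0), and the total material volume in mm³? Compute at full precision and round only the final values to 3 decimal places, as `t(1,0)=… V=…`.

span = t_max - t_min = 2.1 - 0.98 = 1.120
L(1,0) = 132, L_eff = 132/255 = 0.517647
t(1,0) = 2.1 - 1.120·0.517647 = 1.520
Σt over all 6·11 pixels = 645407/6375 ≈ 101.2403137
V = pitch²·Σt = 1.14²·645407/6375 = 131.572

t(1,0)=1.520 V=131.572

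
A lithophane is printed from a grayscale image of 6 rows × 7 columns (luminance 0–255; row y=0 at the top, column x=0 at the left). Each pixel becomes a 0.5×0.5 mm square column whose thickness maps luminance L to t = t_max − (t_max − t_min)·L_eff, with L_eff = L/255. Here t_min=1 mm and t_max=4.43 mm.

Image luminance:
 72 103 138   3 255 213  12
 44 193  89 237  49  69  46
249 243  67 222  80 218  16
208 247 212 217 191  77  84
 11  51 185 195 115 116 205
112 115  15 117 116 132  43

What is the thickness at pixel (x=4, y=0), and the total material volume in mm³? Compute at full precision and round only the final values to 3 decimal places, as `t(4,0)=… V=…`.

t(4,0)=1.000 V=28.417

span = t_max - t_min = 4.43 - 1 = 3.430
L(4,0) = 255, L_eff = 255/255 = 1.000000
t(4,0) = 4.43 - 3.430·1.000000 = 1.000
Σt over all 6·7 pixels = 241542/2125 ≈ 113.6668235
V = pitch²·Σt = 0.5²·241542/2125 = 28.417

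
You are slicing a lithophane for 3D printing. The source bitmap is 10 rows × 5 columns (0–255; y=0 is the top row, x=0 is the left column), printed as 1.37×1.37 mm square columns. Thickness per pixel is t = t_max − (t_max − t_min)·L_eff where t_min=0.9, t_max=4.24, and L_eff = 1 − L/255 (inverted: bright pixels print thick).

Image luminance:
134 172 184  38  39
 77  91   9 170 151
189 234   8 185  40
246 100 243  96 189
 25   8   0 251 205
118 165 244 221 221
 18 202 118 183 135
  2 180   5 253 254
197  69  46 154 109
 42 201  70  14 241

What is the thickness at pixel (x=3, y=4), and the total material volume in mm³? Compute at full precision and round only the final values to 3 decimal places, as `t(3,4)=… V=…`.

t(3,4)=4.188 V=245.385

span = t_max - t_min = 4.24 - 0.9 = 3.340
L(3,4) = 251, L_eff = 1 - 251/255 = 0.015686 (inverted)
t(3,4) = 4.24 - 3.340·0.015686 = 4.188
Σt over all 10·5 pixels = 277822/2125 ≈ 130.7397647
V = pitch²·Σt = 1.37²·277822/2125 = 245.385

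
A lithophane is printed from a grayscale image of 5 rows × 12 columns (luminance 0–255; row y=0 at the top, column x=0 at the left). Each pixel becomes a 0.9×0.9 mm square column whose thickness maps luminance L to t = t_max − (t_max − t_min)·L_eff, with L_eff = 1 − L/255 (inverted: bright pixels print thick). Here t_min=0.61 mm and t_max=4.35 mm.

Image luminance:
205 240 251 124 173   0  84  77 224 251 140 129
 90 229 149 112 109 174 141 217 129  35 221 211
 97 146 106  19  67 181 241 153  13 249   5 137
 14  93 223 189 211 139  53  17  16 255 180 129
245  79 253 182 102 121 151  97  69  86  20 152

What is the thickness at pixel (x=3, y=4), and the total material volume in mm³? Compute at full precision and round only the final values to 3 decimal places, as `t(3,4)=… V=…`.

t(3,4)=3.279 V=127.121

span = t_max - t_min = 4.35 - 0.61 = 3.740
L(3,4) = 182, L_eff = 1 - 182/255 = 0.286275 (inverted)
t(3,4) = 4.35 - 3.740·0.286275 = 3.279
Σt over all 5·12 pixels = 156.94
V = pitch²·Σt = 0.9²·156.94 = 127.121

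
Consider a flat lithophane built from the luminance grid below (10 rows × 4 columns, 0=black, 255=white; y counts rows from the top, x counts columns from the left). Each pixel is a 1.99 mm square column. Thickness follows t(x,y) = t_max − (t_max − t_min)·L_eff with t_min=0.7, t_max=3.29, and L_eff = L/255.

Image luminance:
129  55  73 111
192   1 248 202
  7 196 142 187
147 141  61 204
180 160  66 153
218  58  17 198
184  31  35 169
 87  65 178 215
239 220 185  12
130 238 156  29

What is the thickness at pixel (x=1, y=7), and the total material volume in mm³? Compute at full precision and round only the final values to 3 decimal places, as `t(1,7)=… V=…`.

span = t_max - t_min = 3.29 - 0.7 = 2.590
L(1,7) = 65, L_eff = 65/255 = 0.254902
t(1,7) = 3.29 - 2.590·0.254902 = 2.630
Σt over all 10·4 pixels = 659393/8500 ≈ 77.5756471
V = pitch²·Σt = 1.99²·659393/8500 = 307.207

t(1,7)=2.630 V=307.207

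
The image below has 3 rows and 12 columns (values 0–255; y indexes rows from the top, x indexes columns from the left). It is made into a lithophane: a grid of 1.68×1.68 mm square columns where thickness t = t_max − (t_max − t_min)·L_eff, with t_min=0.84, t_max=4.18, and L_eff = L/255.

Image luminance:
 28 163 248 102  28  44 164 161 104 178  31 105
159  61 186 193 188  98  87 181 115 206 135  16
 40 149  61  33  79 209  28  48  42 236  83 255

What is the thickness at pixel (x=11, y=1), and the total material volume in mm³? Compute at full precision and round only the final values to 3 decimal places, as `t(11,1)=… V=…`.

span = t_max - t_min = 4.18 - 0.84 = 3.340
L(11,1) = 16, L_eff = 16/255 = 0.062745
t(11,1) = 4.18 - 3.340·0.062745 = 3.970
Σt over all 3·12 pixels = 604936/6375 ≈ 94.8919216
V = pitch²·Σt = 1.68²·604936/6375 = 267.823

t(11,1)=3.970 V=267.823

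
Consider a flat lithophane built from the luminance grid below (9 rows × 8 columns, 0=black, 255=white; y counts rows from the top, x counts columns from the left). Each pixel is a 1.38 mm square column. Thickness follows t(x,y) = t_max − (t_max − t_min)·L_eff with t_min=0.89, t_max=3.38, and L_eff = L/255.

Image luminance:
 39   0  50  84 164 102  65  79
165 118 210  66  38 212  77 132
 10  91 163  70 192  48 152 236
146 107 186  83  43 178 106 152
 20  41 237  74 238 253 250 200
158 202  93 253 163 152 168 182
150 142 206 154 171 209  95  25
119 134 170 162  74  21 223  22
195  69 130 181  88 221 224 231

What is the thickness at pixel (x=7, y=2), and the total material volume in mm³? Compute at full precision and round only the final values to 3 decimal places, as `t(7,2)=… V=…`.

span = t_max - t_min = 3.38 - 0.89 = 2.490
L(7,2) = 236, L_eff = 236/255 = 0.925490
t(7,2) = 3.38 - 2.490·0.925490 = 1.076
Σt over all 9·8 pixels = 316612/2125 ≈ 148.9938824
V = pitch²·Σt = 1.38²·316612/2125 = 283.744

t(7,2)=1.076 V=283.744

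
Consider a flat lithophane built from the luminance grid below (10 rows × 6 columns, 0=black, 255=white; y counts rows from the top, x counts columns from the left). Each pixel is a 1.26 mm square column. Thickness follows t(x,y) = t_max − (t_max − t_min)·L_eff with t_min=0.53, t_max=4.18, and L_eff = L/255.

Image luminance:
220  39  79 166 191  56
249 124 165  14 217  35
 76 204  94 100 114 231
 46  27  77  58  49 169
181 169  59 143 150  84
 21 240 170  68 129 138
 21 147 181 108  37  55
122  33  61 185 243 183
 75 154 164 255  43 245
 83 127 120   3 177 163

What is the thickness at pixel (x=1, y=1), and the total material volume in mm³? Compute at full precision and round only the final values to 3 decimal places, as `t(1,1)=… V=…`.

t(1,1)=2.405 V=231.441

span = t_max - t_min = 4.18 - 0.53 = 3.650
L(1,1) = 124, L_eff = 124/255 = 0.486275
t(1,1) = 4.18 - 3.650·0.486275 = 2.405
Σt over all 10·6 pixels = 743479/5100 ≈ 145.7801961
V = pitch²·Σt = 1.26²·743479/5100 = 231.441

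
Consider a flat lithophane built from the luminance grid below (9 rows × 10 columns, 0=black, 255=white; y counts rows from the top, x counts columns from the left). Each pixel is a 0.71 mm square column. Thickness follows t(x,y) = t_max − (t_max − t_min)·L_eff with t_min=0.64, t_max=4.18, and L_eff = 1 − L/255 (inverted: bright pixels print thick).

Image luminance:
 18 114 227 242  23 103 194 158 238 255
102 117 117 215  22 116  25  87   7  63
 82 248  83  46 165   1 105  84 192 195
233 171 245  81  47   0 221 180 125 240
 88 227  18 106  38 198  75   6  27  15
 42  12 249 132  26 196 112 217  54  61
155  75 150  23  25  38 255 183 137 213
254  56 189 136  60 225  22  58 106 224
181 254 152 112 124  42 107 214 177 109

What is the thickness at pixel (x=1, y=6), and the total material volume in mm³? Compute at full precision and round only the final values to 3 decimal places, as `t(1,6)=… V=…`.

span = t_max - t_min = 4.18 - 0.64 = 3.540
L(1,6) = 75, L_eff = 1 - 75/255 = 0.705882 (inverted)
t(1,6) = 4.18 - 3.540·0.705882 = 1.681
Σt over all 9·10 pixels = 451089/2125 ≈ 212.2771765
V = pitch²·Σt = 0.71²·451089/2125 = 107.009

t(1,6)=1.681 V=107.009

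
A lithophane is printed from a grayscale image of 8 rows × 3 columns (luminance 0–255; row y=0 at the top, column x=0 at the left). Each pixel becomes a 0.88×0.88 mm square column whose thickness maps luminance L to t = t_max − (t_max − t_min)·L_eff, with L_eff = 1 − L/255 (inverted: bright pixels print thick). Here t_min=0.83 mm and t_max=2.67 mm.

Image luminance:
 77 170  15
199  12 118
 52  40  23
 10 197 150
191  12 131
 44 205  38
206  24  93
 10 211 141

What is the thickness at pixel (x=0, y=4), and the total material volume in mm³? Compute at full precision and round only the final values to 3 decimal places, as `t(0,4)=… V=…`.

t(0,4)=2.208 V=28.664

span = t_max - t_min = 2.67 - 0.83 = 1.840
L(0,4) = 191, L_eff = 1 - 191/255 = 0.250980 (inverted)
t(0,4) = 2.67 - 1.840·0.250980 = 2.208
Σt over all 8·3 pixels = 235964/6375 ≈ 37.0139608
V = pitch²·Σt = 0.88²·235964/6375 = 28.664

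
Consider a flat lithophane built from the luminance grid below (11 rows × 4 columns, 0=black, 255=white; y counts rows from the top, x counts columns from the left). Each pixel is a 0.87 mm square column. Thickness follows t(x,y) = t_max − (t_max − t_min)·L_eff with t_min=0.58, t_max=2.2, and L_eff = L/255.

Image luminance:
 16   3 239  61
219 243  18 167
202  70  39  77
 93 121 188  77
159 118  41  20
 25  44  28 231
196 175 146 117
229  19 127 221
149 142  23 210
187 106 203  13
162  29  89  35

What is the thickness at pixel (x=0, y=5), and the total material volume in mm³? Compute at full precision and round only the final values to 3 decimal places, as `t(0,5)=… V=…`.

span = t_max - t_min = 2.2 - 0.58 = 1.620
L(0,5) = 25, L_eff = 25/255 = 0.098039
t(0,5) = 2.2 - 1.620·0.098039 = 2.041
Σt over all 11·4 pixels = 274321/4250 ≈ 64.5461176
V = pitch²·Σt = 0.87²·274321/4250 = 48.855

t(0,5)=2.041 V=48.855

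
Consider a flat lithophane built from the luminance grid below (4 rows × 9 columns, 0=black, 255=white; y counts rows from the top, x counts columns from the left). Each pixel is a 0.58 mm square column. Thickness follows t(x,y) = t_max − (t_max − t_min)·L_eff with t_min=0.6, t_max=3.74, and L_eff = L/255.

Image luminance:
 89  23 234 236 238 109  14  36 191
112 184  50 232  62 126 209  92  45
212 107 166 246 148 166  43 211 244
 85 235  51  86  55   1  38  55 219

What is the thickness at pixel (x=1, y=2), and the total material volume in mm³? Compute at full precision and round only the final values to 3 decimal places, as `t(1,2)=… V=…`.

span = t_max - t_min = 3.74 - 0.6 = 3.140
L(1,2) = 107, L_eff = 107/255 = 0.419608
t(1,2) = 3.74 - 3.140·0.419608 = 2.422
Σt over all 4·9 pixels = 32887/425 ≈ 77.3811765
V = pitch²·Σt = 0.58²·32887/425 = 26.031

t(1,2)=2.422 V=26.031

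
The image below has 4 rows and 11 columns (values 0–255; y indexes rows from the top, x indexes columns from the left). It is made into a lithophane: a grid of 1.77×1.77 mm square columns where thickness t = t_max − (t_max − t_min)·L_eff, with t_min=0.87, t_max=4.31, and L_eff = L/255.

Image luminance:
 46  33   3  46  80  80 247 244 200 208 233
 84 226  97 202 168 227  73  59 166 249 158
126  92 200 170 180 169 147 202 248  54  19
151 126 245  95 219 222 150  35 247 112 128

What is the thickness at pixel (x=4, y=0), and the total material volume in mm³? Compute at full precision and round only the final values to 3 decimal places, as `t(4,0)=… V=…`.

t(4,0)=3.231 V=320.848

span = t_max - t_min = 4.31 - 0.87 = 3.440
L(4,0) = 80, L_eff = 80/255 = 0.313725
t(4,0) = 4.31 - 3.440·0.313725 = 3.231
Σt over all 4·11 pixels = 652879/6375 ≈ 102.4123922
V = pitch²·Σt = 1.77²·652879/6375 = 320.848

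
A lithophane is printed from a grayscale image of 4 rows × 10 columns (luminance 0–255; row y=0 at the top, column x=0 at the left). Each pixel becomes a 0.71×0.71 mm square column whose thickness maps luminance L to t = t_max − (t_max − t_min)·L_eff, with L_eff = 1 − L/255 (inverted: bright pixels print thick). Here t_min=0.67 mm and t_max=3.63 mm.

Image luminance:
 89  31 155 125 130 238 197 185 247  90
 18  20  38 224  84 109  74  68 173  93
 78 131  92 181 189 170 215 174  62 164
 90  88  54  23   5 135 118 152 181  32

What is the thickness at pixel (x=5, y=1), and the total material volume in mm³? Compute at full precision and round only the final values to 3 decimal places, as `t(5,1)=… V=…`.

t(5,1)=1.935 V=41.141

span = t_max - t_min = 3.63 - 0.67 = 2.960
L(5,1) = 109, L_eff = 1 - 109/255 = 0.572549 (inverted)
t(5,1) = 3.63 - 2.960·0.572549 = 1.935
Σt over all 4·10 pixels = 173426/2125 ≈ 81.6122353
V = pitch²·Σt = 0.71²·173426/2125 = 41.141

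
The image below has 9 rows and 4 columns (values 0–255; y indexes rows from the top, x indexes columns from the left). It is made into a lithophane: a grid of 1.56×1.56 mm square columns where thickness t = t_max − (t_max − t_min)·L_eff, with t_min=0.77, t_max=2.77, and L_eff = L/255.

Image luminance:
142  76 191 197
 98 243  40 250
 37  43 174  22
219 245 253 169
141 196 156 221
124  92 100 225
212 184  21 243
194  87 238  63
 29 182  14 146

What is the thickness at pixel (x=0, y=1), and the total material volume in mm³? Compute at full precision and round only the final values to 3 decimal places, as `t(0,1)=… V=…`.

t(0,1)=2.001 V=142.147

span = t_max - t_min = 2.77 - 0.77 = 2.000
L(0,1) = 98, L_eff = 98/255 = 0.384314
t(0,1) = 2.77 - 2.000·0.384314 = 2.001
Σt over all 9·4 pixels = 74473/1275 ≈ 58.4101961
V = pitch²·Σt = 1.56²·74473/1275 = 142.147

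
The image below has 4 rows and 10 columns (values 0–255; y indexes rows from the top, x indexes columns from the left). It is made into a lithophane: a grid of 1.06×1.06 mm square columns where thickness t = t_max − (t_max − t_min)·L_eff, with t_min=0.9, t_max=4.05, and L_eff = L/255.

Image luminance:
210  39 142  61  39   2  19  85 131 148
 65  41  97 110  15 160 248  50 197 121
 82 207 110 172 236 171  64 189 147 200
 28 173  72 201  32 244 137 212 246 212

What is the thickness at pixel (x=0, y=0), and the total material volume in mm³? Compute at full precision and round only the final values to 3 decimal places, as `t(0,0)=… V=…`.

span = t_max - t_min = 4.05 - 0.9 = 3.150
L(0,0) = 210, L_eff = 210/255 = 0.823529
t(0,0) = 4.05 - 3.150·0.823529 = 1.456
Σt over all 4·10 pixels = 33597/340 ≈ 98.8147059
V = pitch²·Σt = 1.06²·33597/340 = 111.028

t(0,0)=1.456 V=111.028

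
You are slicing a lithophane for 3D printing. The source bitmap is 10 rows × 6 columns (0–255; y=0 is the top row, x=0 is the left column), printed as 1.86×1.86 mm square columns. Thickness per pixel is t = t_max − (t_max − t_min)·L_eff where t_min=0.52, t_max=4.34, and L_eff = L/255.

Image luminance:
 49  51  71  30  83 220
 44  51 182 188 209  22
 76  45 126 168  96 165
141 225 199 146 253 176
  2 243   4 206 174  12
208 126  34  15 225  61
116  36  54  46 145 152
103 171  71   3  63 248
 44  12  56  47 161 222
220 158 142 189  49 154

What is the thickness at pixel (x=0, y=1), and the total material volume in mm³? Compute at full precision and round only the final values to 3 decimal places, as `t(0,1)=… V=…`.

t(0,1)=3.681 V=538.719

span = t_max - t_min = 4.34 - 0.52 = 3.820
L(0,1) = 44, L_eff = 44/255 = 0.172549
t(0,1) = 4.34 - 3.820·0.172549 = 3.681
Σt over all 10·6 pixels = 992696/6375 ≈ 155.7170196
V = pitch²·Σt = 1.86²·992696/6375 = 538.719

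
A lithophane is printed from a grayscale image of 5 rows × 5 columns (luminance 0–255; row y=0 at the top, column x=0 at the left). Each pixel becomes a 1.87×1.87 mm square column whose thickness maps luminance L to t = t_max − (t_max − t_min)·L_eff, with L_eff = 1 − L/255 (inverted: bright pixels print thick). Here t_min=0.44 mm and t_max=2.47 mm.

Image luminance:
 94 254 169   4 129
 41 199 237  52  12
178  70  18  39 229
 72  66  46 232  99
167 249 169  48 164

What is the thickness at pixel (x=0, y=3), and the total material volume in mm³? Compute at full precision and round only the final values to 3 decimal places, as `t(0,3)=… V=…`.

span = t_max - t_min = 2.47 - 0.44 = 2.030
L(0,3) = 72, L_eff = 1 - 72/255 = 0.717647 (inverted)
t(0,3) = 2.47 - 2.030·0.717647 = 1.013
Σt over all 5·5 pixels = 897011/25500 ≈ 35.1769020
V = pitch²·Σt = 1.87²·897011/25500 = 123.010

t(0,3)=1.013 V=123.010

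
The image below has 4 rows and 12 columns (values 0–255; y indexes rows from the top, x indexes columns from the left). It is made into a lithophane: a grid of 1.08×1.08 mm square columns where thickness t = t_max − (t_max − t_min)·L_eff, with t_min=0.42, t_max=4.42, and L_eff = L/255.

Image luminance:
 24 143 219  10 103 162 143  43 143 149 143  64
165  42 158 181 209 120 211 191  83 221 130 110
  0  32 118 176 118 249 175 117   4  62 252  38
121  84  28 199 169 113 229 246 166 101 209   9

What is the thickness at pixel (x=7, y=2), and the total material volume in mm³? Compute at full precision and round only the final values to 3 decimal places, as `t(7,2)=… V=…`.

span = t_max - t_min = 4.42 - 0.42 = 4.000
L(7,2) = 117, L_eff = 117/255 = 0.458824
t(7,2) = 4.42 - 4.000·0.458824 = 2.585
Σt over all 4·12 pixels = 146864/1275 ≈ 115.1874510
V = pitch²·Σt = 1.08²·146864/1275 = 134.355

t(7,2)=2.585 V=134.355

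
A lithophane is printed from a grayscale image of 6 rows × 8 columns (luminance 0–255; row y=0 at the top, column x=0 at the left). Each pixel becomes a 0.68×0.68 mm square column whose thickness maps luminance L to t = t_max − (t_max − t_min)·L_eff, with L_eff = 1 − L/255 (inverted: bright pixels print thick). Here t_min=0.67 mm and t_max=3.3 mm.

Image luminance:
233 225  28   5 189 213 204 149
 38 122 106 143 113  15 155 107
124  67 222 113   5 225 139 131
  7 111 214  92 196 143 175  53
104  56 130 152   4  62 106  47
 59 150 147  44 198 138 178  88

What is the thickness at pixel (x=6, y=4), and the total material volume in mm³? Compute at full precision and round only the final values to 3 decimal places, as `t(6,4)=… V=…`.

t(6,4)=1.763 V=42.174

span = t_max - t_min = 3.3 - 0.67 = 2.630
L(6,4) = 106, L_eff = 1 - 106/255 = 0.584314 (inverted)
t(6,4) = 3.3 - 2.630·0.584314 = 1.763
Σt over all 6·8 pixels = 465151/5100 ≈ 91.2060784
V = pitch²·Σt = 0.68²·465151/5100 = 42.174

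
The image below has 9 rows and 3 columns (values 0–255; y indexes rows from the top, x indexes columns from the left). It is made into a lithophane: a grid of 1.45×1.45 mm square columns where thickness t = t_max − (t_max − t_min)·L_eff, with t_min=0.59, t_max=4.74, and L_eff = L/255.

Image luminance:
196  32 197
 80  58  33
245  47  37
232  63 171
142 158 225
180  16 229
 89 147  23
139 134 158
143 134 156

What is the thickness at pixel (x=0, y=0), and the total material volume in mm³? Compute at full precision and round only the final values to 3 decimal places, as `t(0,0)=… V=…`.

span = t_max - t_min = 4.74 - 0.59 = 4.150
L(0,0) = 196, L_eff = 196/255 = 0.768627
t(0,0) = 4.74 - 4.150·0.768627 = 1.550
Σt over all 9·3 pixels = 182593/2550 ≈ 71.6050980
V = pitch²·Σt = 1.45²·182593/2550 = 150.550

t(0,0)=1.550 V=150.550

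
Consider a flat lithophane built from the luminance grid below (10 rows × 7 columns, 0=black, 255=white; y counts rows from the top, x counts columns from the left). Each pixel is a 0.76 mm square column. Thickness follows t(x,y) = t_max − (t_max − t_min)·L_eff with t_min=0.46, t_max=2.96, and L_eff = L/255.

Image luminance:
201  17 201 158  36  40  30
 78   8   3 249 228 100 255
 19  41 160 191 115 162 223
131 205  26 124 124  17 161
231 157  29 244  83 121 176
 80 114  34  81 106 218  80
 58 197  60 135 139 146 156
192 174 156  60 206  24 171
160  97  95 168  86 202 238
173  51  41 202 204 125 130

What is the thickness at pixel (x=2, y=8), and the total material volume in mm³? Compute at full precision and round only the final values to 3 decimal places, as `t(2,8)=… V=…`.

t(2,8)=2.029 V=69.263

span = t_max - t_min = 2.96 - 0.46 = 2.500
L(2,8) = 95, L_eff = 95/255 = 0.372549
t(2,8) = 2.96 - 2.500·0.372549 = 2.029
Σt over all 10·7 pixels = 61157/510 ≈ 119.9156863
V = pitch²·Σt = 0.76²·61157/510 = 69.263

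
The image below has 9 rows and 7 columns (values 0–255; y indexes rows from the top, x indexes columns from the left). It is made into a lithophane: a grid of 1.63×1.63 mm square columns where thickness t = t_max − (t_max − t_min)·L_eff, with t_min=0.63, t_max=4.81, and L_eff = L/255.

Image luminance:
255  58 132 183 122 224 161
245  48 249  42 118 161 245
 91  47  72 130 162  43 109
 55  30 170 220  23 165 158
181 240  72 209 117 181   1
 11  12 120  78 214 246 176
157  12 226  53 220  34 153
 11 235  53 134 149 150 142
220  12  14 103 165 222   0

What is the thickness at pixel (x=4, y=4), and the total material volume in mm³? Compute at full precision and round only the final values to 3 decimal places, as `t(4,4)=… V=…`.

t(4,4)=2.892 V=454.916

span = t_max - t_min = 4.81 - 0.63 = 4.180
L(4,4) = 117, L_eff = 117/255 = 0.458824
t(4,4) = 4.81 - 4.180·0.458824 = 2.892
Σt over all 9·7 pixels = 256831/1500 ≈ 171.2206667
V = pitch²·Σt = 1.63²·256831/1500 = 454.916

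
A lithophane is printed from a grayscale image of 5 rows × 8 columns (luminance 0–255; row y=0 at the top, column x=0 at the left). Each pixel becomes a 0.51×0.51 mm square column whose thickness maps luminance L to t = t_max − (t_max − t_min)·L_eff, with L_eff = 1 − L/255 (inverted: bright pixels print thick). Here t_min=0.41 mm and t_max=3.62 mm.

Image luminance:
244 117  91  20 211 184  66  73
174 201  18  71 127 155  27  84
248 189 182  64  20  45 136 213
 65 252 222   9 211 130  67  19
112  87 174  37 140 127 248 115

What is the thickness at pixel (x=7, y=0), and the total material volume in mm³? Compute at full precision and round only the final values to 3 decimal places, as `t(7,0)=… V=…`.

span = t_max - t_min = 3.62 - 0.41 = 3.210
L(7,0) = 73, L_eff = 1 - 73/255 = 0.713725 (inverted)
t(7,0) = 3.62 - 3.210·0.713725 = 1.329
Σt over all 5·8 pixels = 26869/340 ≈ 79.0264706
V = pitch²·Σt = 0.51²·26869/340 = 20.555

t(7,0)=1.329 V=20.555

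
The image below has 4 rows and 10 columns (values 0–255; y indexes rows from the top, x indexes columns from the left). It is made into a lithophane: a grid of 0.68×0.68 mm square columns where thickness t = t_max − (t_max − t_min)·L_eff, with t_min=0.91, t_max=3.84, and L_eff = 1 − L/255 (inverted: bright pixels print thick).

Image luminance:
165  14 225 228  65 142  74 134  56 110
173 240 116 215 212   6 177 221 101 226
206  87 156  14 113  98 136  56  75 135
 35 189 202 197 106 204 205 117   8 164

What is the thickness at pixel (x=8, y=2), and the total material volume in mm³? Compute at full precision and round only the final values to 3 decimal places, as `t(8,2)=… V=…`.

t(8,2)=1.772 V=45.538

span = t_max - t_min = 3.84 - 0.91 = 2.930
L(8,2) = 75, L_eff = 1 - 75/255 = 0.705882 (inverted)
t(8,2) = 3.84 - 2.930·0.705882 = 1.772
Σt over all 4·10 pixels = 837093/8500 ≈ 98.4815294
V = pitch²·Σt = 0.68²·837093/8500 = 45.538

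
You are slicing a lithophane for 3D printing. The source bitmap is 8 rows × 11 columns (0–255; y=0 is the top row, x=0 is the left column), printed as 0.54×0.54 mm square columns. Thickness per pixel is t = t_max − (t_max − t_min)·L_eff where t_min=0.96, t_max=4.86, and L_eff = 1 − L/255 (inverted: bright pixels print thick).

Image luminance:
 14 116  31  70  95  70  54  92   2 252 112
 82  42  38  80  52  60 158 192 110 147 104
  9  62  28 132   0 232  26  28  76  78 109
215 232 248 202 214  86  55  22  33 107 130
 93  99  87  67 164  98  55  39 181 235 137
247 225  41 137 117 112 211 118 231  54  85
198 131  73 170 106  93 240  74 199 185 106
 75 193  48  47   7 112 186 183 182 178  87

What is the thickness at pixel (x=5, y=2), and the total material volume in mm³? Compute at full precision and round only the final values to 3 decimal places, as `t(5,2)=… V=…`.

t(5,2)=4.508 V=69.245

span = t_max - t_min = 4.86 - 0.96 = 3.900
L(5,2) = 232, L_eff = 1 - 232/255 = 0.090196 (inverted)
t(5,2) = 4.86 - 3.900·0.090196 = 4.508
Σt over all 8·11 pixels = 201847/850 ≈ 237.4670588
V = pitch²·Σt = 0.54²·201847/850 = 69.245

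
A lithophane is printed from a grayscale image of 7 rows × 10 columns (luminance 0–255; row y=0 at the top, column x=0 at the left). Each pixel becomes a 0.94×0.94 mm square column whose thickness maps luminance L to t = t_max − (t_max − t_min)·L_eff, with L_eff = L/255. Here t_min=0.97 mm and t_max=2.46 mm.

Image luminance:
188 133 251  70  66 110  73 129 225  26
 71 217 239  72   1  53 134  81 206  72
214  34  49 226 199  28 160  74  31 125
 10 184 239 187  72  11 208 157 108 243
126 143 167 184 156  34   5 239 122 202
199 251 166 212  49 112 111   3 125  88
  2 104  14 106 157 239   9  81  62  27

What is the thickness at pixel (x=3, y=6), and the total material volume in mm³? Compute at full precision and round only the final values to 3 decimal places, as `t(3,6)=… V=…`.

span = t_max - t_min = 2.46 - 0.97 = 1.490
L(3,6) = 106, L_eff = 106/255 = 0.415686
t(3,6) = 2.46 - 1.490·0.415686 = 1.841
Σt over all 7·10 pixels = 3128921/25500 ≈ 122.7027843
V = pitch²·Σt = 0.94²·3128921/25500 = 108.420

t(3,6)=1.841 V=108.420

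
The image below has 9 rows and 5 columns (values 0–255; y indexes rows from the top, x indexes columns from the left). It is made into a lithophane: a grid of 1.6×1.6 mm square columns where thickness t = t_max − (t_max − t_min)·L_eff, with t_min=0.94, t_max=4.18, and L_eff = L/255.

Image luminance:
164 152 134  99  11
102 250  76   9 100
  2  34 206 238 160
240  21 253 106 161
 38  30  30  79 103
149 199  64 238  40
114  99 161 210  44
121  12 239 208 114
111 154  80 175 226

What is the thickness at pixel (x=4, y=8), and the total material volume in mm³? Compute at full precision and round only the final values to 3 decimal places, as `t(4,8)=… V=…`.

t(4,8)=1.308 V=300.816

span = t_max - t_min = 4.18 - 0.94 = 3.240
L(4,8) = 226, L_eff = 226/255 = 0.886275
t(4,8) = 4.18 - 3.240·0.886275 = 1.308
Σt over all 9·5 pixels = 499401/4250 ≈ 117.5061176
V = pitch²·Σt = 1.6²·499401/4250 = 300.816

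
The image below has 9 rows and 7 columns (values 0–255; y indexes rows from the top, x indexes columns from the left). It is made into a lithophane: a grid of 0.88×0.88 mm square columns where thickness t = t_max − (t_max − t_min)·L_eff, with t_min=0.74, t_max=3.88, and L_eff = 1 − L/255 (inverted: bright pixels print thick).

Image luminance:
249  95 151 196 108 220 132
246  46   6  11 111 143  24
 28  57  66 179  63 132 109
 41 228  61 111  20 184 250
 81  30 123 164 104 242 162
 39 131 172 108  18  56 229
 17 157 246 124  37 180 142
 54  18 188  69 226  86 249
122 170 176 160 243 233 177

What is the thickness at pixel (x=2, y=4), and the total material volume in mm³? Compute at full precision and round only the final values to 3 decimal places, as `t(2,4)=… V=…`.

t(2,4)=2.255 V=112.389

span = t_max - t_min = 3.88 - 0.74 = 3.140
L(2,4) = 123, L_eff = 1 - 123/255 = 0.517647 (inverted)
t(2,4) = 3.88 - 3.140·0.517647 = 2.255
Σt over all 9·7 pixels = 370081/2550 ≈ 145.1298039
V = pitch²·Σt = 0.88²·370081/2550 = 112.389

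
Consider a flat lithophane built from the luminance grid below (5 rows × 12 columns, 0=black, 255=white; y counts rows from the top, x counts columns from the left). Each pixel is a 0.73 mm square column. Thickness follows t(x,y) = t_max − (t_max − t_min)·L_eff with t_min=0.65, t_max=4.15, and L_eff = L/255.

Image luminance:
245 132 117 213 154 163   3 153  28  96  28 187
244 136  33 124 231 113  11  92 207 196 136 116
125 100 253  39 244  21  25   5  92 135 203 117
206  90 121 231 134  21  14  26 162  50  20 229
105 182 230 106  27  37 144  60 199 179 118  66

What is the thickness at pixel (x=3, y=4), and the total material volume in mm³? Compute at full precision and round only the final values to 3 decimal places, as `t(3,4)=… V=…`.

t(3,4)=2.695 V=79.488

span = t_max - t_min = 4.15 - 0.65 = 3.500
L(3,4) = 106, L_eff = 106/255 = 0.415686
t(3,4) = 4.15 - 3.500·0.415686 = 2.695
Σt over all 5·12 pixels = 38036/255 ≈ 149.1607843
V = pitch²·Σt = 0.73²·38036/255 = 79.488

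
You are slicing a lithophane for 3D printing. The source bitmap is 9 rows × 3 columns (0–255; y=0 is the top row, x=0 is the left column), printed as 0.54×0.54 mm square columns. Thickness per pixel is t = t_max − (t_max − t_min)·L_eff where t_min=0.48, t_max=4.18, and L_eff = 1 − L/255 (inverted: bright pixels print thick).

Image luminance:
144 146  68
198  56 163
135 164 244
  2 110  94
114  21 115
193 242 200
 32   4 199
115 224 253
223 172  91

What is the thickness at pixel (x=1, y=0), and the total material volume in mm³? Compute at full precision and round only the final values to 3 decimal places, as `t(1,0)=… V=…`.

span = t_max - t_min = 4.18 - 0.48 = 3.700
L(1,0) = 146, L_eff = 1 - 146/255 = 0.427451 (inverted)
t(1,0) = 4.18 - 3.700·0.427451 = 2.598
Σt over all 9·3 pixels = 85381/1275 ≈ 66.9654902
V = pitch²·Σt = 0.54²·85381/1275 = 19.527

t(1,0)=2.598 V=19.527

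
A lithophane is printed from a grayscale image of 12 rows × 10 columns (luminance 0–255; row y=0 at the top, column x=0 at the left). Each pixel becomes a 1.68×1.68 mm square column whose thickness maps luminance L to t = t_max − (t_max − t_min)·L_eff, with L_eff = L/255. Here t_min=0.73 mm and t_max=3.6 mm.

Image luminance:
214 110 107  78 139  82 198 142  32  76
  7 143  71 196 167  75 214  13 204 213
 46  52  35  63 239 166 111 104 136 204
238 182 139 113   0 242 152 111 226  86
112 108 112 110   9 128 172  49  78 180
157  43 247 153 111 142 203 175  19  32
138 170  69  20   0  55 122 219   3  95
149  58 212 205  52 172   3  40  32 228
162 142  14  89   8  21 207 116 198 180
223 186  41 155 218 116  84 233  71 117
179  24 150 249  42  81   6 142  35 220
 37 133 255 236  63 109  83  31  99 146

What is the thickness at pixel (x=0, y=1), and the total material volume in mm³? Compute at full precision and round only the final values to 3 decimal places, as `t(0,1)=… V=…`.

span = t_max - t_min = 3.6 - 0.73 = 2.870
L(0,1) = 7, L_eff = 7/255 = 0.027451
t(0,1) = 3.6 - 2.870·0.027451 = 3.521
Σt over all 12·10 pixels = 2293539/8500 ≈ 269.8281176
V = pitch²·Σt = 1.68²·2293539/8500 = 761.563

t(0,1)=3.521 V=761.563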